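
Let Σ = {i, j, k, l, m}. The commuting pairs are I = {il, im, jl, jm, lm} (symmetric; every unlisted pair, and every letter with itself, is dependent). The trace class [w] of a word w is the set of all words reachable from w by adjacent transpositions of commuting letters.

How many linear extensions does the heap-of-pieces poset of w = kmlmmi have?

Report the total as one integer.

20

0(k) covers ∅
1(m) covers 0:k
2(l) covers 0:k
3(m) covers 1:m
4(m) covers 3:m
5(i) covers 0:k
floor of heap: 0:k
completions by unplaced set U, small U first (add the entries for U minus each lowest piece of U):
  |U|=1: {2}:1  {4}:1  {5}:1
  |U|=2: {2,4}:2  {2,5}:2  {3,4}:1  {4,5}:2
  |U|=3: {1,3,4}:1  {2,3,4}:3  {2,4,5}:6  {3,4,5}:3
  |U|=4: {1,2,3,4}:4  {1,3,4,5}:4  {2,3,4,5}:12
  start at 0(k): 20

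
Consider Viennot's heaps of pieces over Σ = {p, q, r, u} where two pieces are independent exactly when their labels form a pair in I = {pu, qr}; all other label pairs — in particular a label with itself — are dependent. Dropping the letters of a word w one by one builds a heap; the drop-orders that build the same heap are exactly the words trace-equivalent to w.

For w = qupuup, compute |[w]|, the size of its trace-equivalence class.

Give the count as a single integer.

piece 0:q — minimal
piece 1:u rests on {0:q}
piece 2:p rests on {0:q}
piece 3:u rests on {1:u}
piece 4:u rests on {3:u}
piece 5:p rests on {2:p}
minimal pieces: {0:q}
ways to finish when only these pieces remain (= sum over removing one remaining piece with nothing left below it):
  1 left: {4}→1  {5}→1
  2 left: {2,5}→1  {3,4}→1  {4,5}→2
  3 left: {1,3,4}→1  {2,4,5}→3  {3,4,5}→3
  4 left: {1,3,4,5}→4  {2,3,4,5}→6
  placing 0:q first → 10 extensions

10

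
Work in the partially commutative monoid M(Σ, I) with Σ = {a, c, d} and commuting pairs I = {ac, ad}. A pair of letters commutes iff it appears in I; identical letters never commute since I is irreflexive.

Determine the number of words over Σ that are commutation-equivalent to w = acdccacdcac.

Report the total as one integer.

0(a) covers ∅
1(c) covers ∅
2(d) covers 1:c
3(c) covers 2:d
4(c) covers 3:c
5(a) covers 0:a
6(c) covers 4:c
7(d) covers 6:c
8(c) covers 7:d
9(a) covers 5:a
10(c) covers 8:c
floor of heap: 0:a, 1:c
completions by unplaced set U, small U first (add the entries for U minus each lowest piece of U):
  |U|=1: {9}:1  {10}:1
  |U|=2: {5,9}:1  {8,10}:1  {9,10}:2
  |U|=3: {0,5,9}:1  {5,9,10}:3  {7,8,10}:1  {8,9,10}:3
  |U|=4: {0,5,9,10}:4  {5,8,9,10}:6  {6,7,8,10}:1  {7,8,9,10}:4
  |U|=5: {0,5,8,9,10}:10  {4,6,7,8,10}:1  {5,7,8,9,10}:10  {6,7,8,9,10}:5
  |U|=6: {0,5,7,8,9,10}:20  {3,4,6,7,8,10}:1  {4,6,7,8,9,10}:6  {5,6,7,8,9,10}:15
  |U|=7: {0,5,6,7,8,9,10}:35  {2,3,4,6,7,8,10}:1  {3,4,6,7,8,9,10}:7  {4,5,6,7,8,9,10}:21
  |U|=8: {0,4,5,6,7,8,9,10}:56  {1,2,3,4,6,7,8,10}:1  {2,3,4,6,7,8,9,10}:8  {3,4,5,6,7,8,9,10}:28
  |U|=9: {0,3,4,5,6,7,8,9,10}:84  {1,2,3,4,6,7,8,9,10}:9  {2,3,4,5,6,7,8,9,10}:36
  start at 0(a): 45
  start at 1(c): 120
sum over floor = 165

165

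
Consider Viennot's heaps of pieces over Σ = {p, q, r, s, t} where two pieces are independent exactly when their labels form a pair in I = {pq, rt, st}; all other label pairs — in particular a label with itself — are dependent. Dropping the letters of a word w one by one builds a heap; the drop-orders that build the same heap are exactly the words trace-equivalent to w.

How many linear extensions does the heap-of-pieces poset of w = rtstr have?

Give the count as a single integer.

0(r) covers ∅
1(t) covers ∅
2(s) covers 0:r
3(t) covers 1:t
4(r) covers 2:s
floor of heap: 0:r, 1:t
completions by unplaced set U, small U first (add the entries for U minus each lowest piece of U):
  |U|=1: {3}:1  {4}:1
  |U|=2: {1,3}:1  {2,4}:1  {3,4}:2
  |U|=3: {0,2,4}:1  {1,3,4}:3  {2,3,4}:3
  start at 0(r): 6
  start at 1(t): 4
sum over floor = 10

10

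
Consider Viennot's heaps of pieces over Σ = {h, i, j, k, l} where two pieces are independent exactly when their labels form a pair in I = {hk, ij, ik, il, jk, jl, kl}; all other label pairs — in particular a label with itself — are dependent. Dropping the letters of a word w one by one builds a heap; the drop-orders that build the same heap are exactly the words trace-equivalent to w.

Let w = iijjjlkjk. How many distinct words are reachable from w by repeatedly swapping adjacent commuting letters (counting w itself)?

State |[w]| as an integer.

#0=i has no predecessor
#1=i depends on [0:i]
#2=j has no predecessor
#3=j depends on [2:j]
#4=j depends on [3:j]
#5=l has no predecessor
#6=k has no predecessor
#7=j depends on [4:j]
#8=k depends on [6:k]
sources: [0:i, 2:j, 5:l, 6:k]
N(rest) = Σ N(rest − s) over sources s of rest; N(one piece) = 1:
  size 1 → [1]=1  [5]=1  [7]=1  [8]=1
  size 2 → [0,1]=1  [1,5]=2  [1,7]=2  [1,8]=2  [4,7]=1  [5,7]=2  [5,8]=2  [6,8]=1  [7,8]=2
  size 3 → [0,1,5]=3  [0,1,7]=3  [0,1,8]=3  [1,4,7]=3  [1,5,7]=6  [1,5,8]=6  [1,6,8]=3  [1,7,8]=6  [3,4,7]=1  [4,5,7]=3  [4,7,8]=3  [5,6,8]=3  [5,7,8]=6  [6,7,8]=3
  size 4 → [0,1,4,7]=6  [0,1,5,7]=12  [0,1,5,8]=12  [0,1,6,8]=6  [0,1,7,8]=12  [1,3,4,7]=4  [1,4,5,7]=12  [1,4,7,8]=12  [1,5,6,8]=12  [1,5,7,8]=24  [1,6,7,8]=12  [2,3,4,7]=1  [3,4,5,7]=4  [3,4,7,8]=4  [4,5,7,8]=12  [4,6,7,8]=6  [5,6,7,8]=12
  size 5 → [0,1,3,4,7]=10  [0,1,4,5,7]=30  [0,1,4,7,8]=30  [0,1,5,6,8]=30  [0,1,5,7,8]=60  [0,1,6,7,8]=30  [1,2,3,4,7]=5  [1,3,4,5,7]=20  [1,3,4,7,8]=20  [1,4,5,7,8]=60  [1,4,6,7,8]=30  [1,5,6,7,8]=60  [2,3,4,5,7]=5  [2,3,4,7,8]=5  [3,4,5,7,8]=20  [3,4,6,7,8]=10  [4,5,6,7,8]=30
  size 6 → [0,1,2,3,4,7]=15  [0,1,3,4,5,7]=60  [0,1,3,4,7,8]=60  [0,1,4,5,7,8]=180  [0,1,4,6,7,8]=90  [0,1,5,6,7,8]=180  [1,2,3,4,5,7]=30  [1,2,3,4,7,8]=30  [1,3,4,5,7,8]=120  [1,3,4,6,7,8]=60  [1,4,5,6,7,8]=180  [2,3,4,5,7,8]=30  [2,3,4,6,7,8]=15  [3,4,5,6,7,8]=60
  size 7 → [0,1,2,3,4,5,7]=105  [0,1,2,3,4,7,8]=105  [0,1,3,4,5,7,8]=420  [0,1,3,4,6,7,8]=210  [0,1,4,5,6,7,8]=630  [1,2,3,4,5,7,8]=210  [1,2,3,4,6,7,8]=105  [1,3,4,5,6,7,8]=420  [2,3,4,5,6,7,8]=105
  first=0(i) contributes 840
  first=2(j) contributes 1680
  first=5(l) contributes 420
  first=6(k) contributes 840
|[w]| = 3780

3780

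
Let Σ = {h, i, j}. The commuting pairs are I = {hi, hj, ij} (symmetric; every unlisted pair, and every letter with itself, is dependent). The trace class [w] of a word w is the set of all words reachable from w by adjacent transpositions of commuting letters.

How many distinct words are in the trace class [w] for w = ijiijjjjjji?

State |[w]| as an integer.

drop 0:i onto floor
drop 1:j onto floor
drop 2:i onto {0:i}
drop 3:i onto {2:i}
drop 4:j onto {1:j}
drop 5:j onto {4:j}
drop 6:j onto {5:j}
drop 7:j onto {6:j}
drop 8:j onto {7:j}
drop 9:j onto {8:j}
drop 10:i onto {3:i}
ground layer = {0:i, 1:j}
drop-orders for the pieces not yet dropped (sum over which currently-grounded one goes next):
  1 to go: {9} 1  {10} 1
  2 to go: {3,10} 1  {8,9} 1  {9,10} 2
  3 to go: {2,3,10} 1  {3,9,10} 3  {7,8,9} 1  {8,9,10} 3
  4 to go: {0,2,3,10} 1  {2,3,9,10} 4  {3,8,9,10} 6  {6,7,8,9} 1  {7,8,9,10} 4
  5 to go: {0,2,3,9,10} 5  {2,3,8,9,10} 10  {3,7,8,9,10} 10  {5,6,7,8,9} 1  {6,7,8,9,10} 5
  6 to go: {0,2,3,8,9,10} 15  {2,3,7,8,9,10} 20  {3,6,7,8,9,10} 15  {4,5,6,7,8,9} 1  {5,6,7,8,9,10} 6
  7 to go: {0,2,3,7,8,9,10} 35  {1,4,5,6,7,8,9} 1  {2,3,6,7,8,9,10} 35  {3,5,6,7,8,9,10} 21  {4,5,6,7,8,9,10} 7
  8 to go: {0,2,3,6,7,8,9,10} 70  {1,4,5,6,7,8,9,10} 8  {2,3,5,6,7,8,9,10} 56  {3,4,5,6,7,8,9,10} 28
  9 to go: {0,2,3,5,6,7,8,9,10} 126  {1,3,4,5,6,7,8,9,10} 36  {2,3,4,5,6,7,8,9,10} 84
  if 0:i drops first: 120 orders
  if 1:j drops first: 210 orders
heap linearizations: 330

330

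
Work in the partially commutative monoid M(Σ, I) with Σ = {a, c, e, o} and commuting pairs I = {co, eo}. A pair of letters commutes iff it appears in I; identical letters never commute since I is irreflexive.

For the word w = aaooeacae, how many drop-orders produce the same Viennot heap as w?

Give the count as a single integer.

#0=a has no predecessor
#1=a depends on [0:a]
#2=o depends on [1:a]
#3=o depends on [2:o]
#4=e depends on [1:a]
#5=a depends on [3:o, 4:e]
#6=c depends on [5:a]
#7=a depends on [6:c]
#8=e depends on [7:a]
sources: [0:a]
N(rest) = Σ N(rest − s) over sources s of rest; N(one piece) = 1:
  size 1 → [8]=1
  size 2 → [7,8]=1
  size 3 → [6,7,8]=1
  size 4 → [5,6,7,8]=1
  size 5 → [3,5,6,7,8]=1  [4,5,6,7,8]=1
  size 6 → [2,3,5,6,7,8]=1  [3,4,5,6,7,8]=2
  size 7 → [2,3,4,5,6,7,8]=3
  first=0(a) contributes 3

3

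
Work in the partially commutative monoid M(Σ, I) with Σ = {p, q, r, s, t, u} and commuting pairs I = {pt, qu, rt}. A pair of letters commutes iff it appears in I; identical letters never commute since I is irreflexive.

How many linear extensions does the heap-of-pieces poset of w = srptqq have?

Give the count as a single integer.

3

0(s) covers ∅
1(r) covers 0:s
2(p) covers 1:r
3(t) covers 0:s
4(q) covers 2:p, 3:t
5(q) covers 4:q
floor of heap: 0:s
completions by unplaced set U, small U first (add the entries for U minus each lowest piece of U):
  |U|=1: {5}:1
  |U|=2: {4,5}:1
  |U|=3: {2,4,5}:1  {3,4,5}:1
  |U|=4: {1,2,4,5}:1  {2,3,4,5}:2
  start at 0(s): 3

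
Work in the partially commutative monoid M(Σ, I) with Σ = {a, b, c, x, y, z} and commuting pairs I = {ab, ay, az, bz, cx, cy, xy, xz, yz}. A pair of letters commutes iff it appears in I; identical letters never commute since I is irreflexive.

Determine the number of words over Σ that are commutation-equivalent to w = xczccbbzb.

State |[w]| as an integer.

0(x) covers ∅
1(c) covers ∅
2(z) covers 1:c
3(c) covers 2:z
4(c) covers 3:c
5(b) covers 0:x, 4:c
6(b) covers 5:b
7(z) covers 4:c
8(b) covers 6:b
floor of heap: 0:x, 1:c
completions by unplaced set U, small U first (add the entries for U minus each lowest piece of U):
  |U|=1: {7}:1  {8}:1
  |U|=2: {6,8}:1  {7,8}:2
  |U|=3: {5,6,8}:1  {6,7,8}:3
  |U|=4: {0,5,6,8}:1  {5,6,7,8}:4
  |U|=5: {0,5,6,7,8}:5  {4,5,6,7,8}:4
  |U|=6: {0,4,5,6,7,8}:9  {3,4,5,6,7,8}:4
  |U|=7: {0,3,4,5,6,7,8}:13  {2,3,4,5,6,7,8}:4
  start at 0(x): 4
  start at 1(c): 17
sum over floor = 21

21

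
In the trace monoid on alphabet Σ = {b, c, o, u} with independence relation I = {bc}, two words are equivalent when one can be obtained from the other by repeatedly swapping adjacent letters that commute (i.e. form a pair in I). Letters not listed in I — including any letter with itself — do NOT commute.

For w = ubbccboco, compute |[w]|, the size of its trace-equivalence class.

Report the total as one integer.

10

#0=u has no predecessor
#1=b depends on [0:u]
#2=b depends on [1:b]
#3=c depends on [0:u]
#4=c depends on [3:c]
#5=b depends on [2:b]
#6=o depends on [4:c, 5:b]
#7=c depends on [6:o]
#8=o depends on [7:c]
sources: [0:u]
N(rest) = Σ N(rest − s) over sources s of rest; N(one piece) = 1:
  size 1 → [8]=1
  size 2 → [7,8]=1
  size 3 → [6,7,8]=1
  size 4 → [4,6,7,8]=1  [5,6,7,8]=1
  size 5 → [2,5,6,7,8]=1  [3,4,6,7,8]=1  [4,5,6,7,8]=2
  size 6 → [1,2,5,6,7,8]=1  [2,4,5,6,7,8]=3  [3,4,5,6,7,8]=3
  size 7 → [1,2,4,5,6,7,8]=4  [2,3,4,5,6,7,8]=6
  first=0(u) contributes 10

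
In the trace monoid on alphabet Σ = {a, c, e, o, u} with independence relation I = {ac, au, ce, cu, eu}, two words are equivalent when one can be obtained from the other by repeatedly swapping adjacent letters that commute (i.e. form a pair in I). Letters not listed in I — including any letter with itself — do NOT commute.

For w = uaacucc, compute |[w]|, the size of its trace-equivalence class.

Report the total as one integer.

210

drop 0:u onto floor
drop 1:a onto floor
drop 2:a onto {1:a}
drop 3:c onto floor
drop 4:u onto {0:u}
drop 5:c onto {3:c}
drop 6:c onto {5:c}
ground layer = {0:u, 1:a, 3:c}
drop-orders for the pieces not yet dropped (sum over which currently-grounded one goes next):
  1 to go: {2} 1  {4} 1  {6} 1
  2 to go: {0,4} 1  {1,2} 1  {2,4} 2  {2,6} 2  {4,6} 2  {5,6} 1
  3 to go: {0,2,4} 3  {0,4,6} 3  {1,2,4} 3  {1,2,6} 3  {2,4,6} 6  {2,5,6} 3  {3,5,6} 1  {4,5,6} 3
  4 to go: {0,1,2,4} 6  {0,2,4,6} 12  {0,4,5,6} 6  {1,2,4,6} 12  {1,2,5,6} 6  {2,3,5,6} 4  {2,4,5,6} 12  {3,4,5,6} 4
  5 to go: {0,1,2,4,6} 30  {0,2,4,5,6} 30  {0,3,4,5,6} 10  {1,2,3,5,6} 10  {1,2,4,5,6} 30  {2,3,4,5,6} 20
  if 0:u drops first: 60 orders
  if 1:a drops first: 60 orders
  if 3:c drops first: 90 orders
heap linearizations: 210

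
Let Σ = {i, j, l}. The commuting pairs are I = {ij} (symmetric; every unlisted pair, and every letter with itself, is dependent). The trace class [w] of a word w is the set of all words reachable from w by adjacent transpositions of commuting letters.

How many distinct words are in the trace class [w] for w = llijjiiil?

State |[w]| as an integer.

#0=l has no predecessor
#1=l depends on [0:l]
#2=i depends on [1:l]
#3=j depends on [1:l]
#4=j depends on [3:j]
#5=i depends on [2:i]
#6=i depends on [5:i]
#7=i depends on [6:i]
#8=l depends on [4:j, 7:i]
sources: [0:l]
N(rest) = Σ N(rest − s) over sources s of rest; N(one piece) = 1:
  size 1 → [8]=1
  size 2 → [4,8]=1  [7,8]=1
  size 3 → [3,4,8]=1  [4,7,8]=2  [6,7,8]=1
  size 4 → [3,4,7,8]=3  [4,6,7,8]=3  [5,6,7,8]=1
  size 5 → [2,5,6,7,8]=1  [3,4,6,7,8]=6  [4,5,6,7,8]=4
  size 6 → [2,4,5,6,7,8]=5  [3,4,5,6,7,8]=10
  size 7 → [2,3,4,5,6,7,8]=15
  first=0(l) contributes 15

15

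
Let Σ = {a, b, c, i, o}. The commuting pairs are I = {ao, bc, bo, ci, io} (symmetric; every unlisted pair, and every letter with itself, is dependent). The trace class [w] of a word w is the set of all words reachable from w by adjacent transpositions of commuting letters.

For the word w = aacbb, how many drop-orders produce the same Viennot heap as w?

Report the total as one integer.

3

0(a) covers ∅
1(a) covers 0:a
2(c) covers 1:a
3(b) covers 1:a
4(b) covers 3:b
floor of heap: 0:a
completions by unplaced set U, small U first (add the entries for U minus each lowest piece of U):
  |U|=1: {2}:1  {4}:1
  |U|=2: {2,4}:2  {3,4}:1
  |U|=3: {2,3,4}:3
  start at 0(a): 3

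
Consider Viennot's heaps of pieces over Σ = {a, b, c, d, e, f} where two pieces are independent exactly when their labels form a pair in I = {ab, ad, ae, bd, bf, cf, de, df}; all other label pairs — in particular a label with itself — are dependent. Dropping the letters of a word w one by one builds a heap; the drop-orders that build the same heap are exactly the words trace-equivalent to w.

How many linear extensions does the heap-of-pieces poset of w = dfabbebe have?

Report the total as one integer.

piece 0:d — minimal
piece 1:f — minimal
piece 2:a rests on {1:f}
piece 3:b — minimal
piece 4:b rests on {3:b}
piece 5:e rests on {1:f, 4:b}
piece 6:b rests on {5:e}
piece 7:e rests on {6:b}
minimal pieces: {0:d, 1:f, 3:b}
ways to finish when only these pieces remain (= sum over removing one remaining piece with nothing left below it):
  1 left: {0}→1  {2}→1  {7}→1
  2 left: {0,2}→2  {0,7}→2  {2,7}→2  {6,7}→1
  3 left: {0,2,7}→6  {0,6,7}→3  {2,6,7}→3  {5,6,7}→1
  4 left: {0,2,6,7}→12  {0,5,6,7}→4  {2,5,6,7}→4  {4,5,6,7}→1
  5 left: {0,2,5,6,7}→20  {0,4,5,6,7}→5  {1,2,5,6,7}→4  {2,4,5,6,7}→5  {3,4,5,6,7}→1
  6 left: {0,1,2,5,6,7}→24  {0,2,4,5,6,7}→30  {0,3,4,5,6,7}→6  {1,2,4,5,6,7}→9  {2,3,4,5,6,7}→6
  placing 0:d first → 15 extensions
  placing 1:f first → 42 extensions
  placing 3:b first → 63 extensions
total linear extensions = 120

120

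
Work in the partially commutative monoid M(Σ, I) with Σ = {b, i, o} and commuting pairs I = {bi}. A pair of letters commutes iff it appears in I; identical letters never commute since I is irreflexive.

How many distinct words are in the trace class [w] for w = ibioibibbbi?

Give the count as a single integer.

105

#0=i has no predecessor
#1=b has no predecessor
#2=i depends on [0:i]
#3=o depends on [1:b, 2:i]
#4=i depends on [3:o]
#5=b depends on [3:o]
#6=i depends on [4:i]
#7=b depends on [5:b]
#8=b depends on [7:b]
#9=b depends on [8:b]
#10=i depends on [6:i]
sources: [0:i, 1:b]
N(rest) = Σ N(rest − s) over sources s of rest; N(one piece) = 1:
  size 1 → [9]=1  [10]=1
  size 2 → [6,10]=1  [8,9]=1  [9,10]=2
  size 3 → [4,6,10]=1  [6,9,10]=3  [7,8,9]=1  [8,9,10]=3
  size 4 → [4,6,9,10]=4  [5,7,8,9]=1  [6,8,9,10]=6  [7,8,9,10]=4
  size 5 → [4,6,8,9,10]=10  [5,7,8,9,10]=5  [6,7,8,9,10]=10
  size 6 → [4,6,7,8,9,10]=20  [5,6,7,8,9,10]=15
  size 7 → [4,5,6,7,8,9,10]=35
  size 8 → [3,4,5,6,7,8,9,10]=35
  size 9 → [1,3,4,5,6,7,8,9,10]=35  [2,3,4,5,6,7,8,9,10]=35
  first=0(i) contributes 70
  first=1(b) contributes 35
|[w]| = 105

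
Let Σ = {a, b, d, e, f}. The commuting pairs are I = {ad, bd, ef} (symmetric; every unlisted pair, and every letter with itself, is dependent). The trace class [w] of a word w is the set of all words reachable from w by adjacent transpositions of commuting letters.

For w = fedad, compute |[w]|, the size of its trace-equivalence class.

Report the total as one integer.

6

0(f) covers ∅
1(e) covers ∅
2(d) covers 0:f, 1:e
3(a) covers 0:f, 1:e
4(d) covers 2:d
floor of heap: 0:f, 1:e
completions by unplaced set U, small U first (add the entries for U minus each lowest piece of U):
  |U|=1: {3}:1  {4}:1
  |U|=2: {2,4}:1  {3,4}:2
  |U|=3: {2,3,4}:3
  start at 0(f): 3
  start at 1(e): 3
sum over floor = 6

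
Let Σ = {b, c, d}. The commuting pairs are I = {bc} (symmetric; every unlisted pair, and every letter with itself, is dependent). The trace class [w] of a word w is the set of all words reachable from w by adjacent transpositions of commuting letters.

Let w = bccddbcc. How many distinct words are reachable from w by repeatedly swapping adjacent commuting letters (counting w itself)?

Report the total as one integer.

piece 0:b — minimal
piece 1:c — minimal
piece 2:c rests on {1:c}
piece 3:d rests on {0:b, 2:c}
piece 4:d rests on {3:d}
piece 5:b rests on {4:d}
piece 6:c rests on {4:d}
piece 7:c rests on {6:c}
minimal pieces: {0:b, 1:c}
ways to finish when only these pieces remain (= sum over removing one remaining piece with nothing left below it):
  1 left: {5}→1  {7}→1
  2 left: {5,7}→2  {6,7}→1
  3 left: {5,6,7}→3
  4 left: {4,5,6,7}→3
  5 left: {3,4,5,6,7}→3
  6 left: {0,3,4,5,6,7}→3  {2,3,4,5,6,7}→3
  placing 0:b first → 3 extensions
  placing 1:c first → 6 extensions
total linear extensions = 9

9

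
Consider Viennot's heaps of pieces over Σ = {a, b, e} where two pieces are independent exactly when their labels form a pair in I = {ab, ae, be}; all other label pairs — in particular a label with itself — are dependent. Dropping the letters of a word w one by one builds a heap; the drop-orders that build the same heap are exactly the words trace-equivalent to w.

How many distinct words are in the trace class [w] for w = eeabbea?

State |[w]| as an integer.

210

drop 0:e onto floor
drop 1:e onto {0:e}
drop 2:a onto floor
drop 3:b onto floor
drop 4:b onto {3:b}
drop 5:e onto {1:e}
drop 6:a onto {2:a}
ground layer = {0:e, 2:a, 3:b}
drop-orders for the pieces not yet dropped (sum over which currently-grounded one goes next):
  1 to go: {4} 1  {5} 1  {6} 1
  2 to go: {1,5} 1  {2,6} 1  {3,4} 1  {4,5} 2  {4,6} 2  {5,6} 2
  3 to go: {0,1,5} 1  {1,4,5} 3  {1,5,6} 3  {2,4,6} 3  {2,5,6} 3  {3,4,5} 3  {3,4,6} 3  {4,5,6} 6
  4 to go: {0,1,4,5} 4  {0,1,5,6} 4  {1,2,5,6} 6  {1,3,4,5} 6  {1,4,5,6} 12  {2,3,4,6} 6  {2,4,5,6} 12  {3,4,5,6} 12
  5 to go: {0,1,2,5,6} 10  {0,1,3,4,5} 10  {0,1,4,5,6} 20  {1,2,4,5,6} 30  {1,3,4,5,6} 30  {2,3,4,5,6} 30
  if 0:e drops first: 90 orders
  if 2:a drops first: 60 orders
  if 3:b drops first: 60 orders
heap linearizations: 210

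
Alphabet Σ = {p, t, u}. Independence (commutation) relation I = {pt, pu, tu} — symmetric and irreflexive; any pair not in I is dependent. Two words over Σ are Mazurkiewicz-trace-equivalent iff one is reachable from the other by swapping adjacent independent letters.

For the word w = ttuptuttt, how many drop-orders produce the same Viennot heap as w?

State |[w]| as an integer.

252

piece 0:t — minimal
piece 1:t rests on {0:t}
piece 2:u — minimal
piece 3:p — minimal
piece 4:t rests on {1:t}
piece 5:u rests on {2:u}
piece 6:t rests on {4:t}
piece 7:t rests on {6:t}
piece 8:t rests on {7:t}
minimal pieces: {0:t, 2:u, 3:p}
ways to finish when only these pieces remain (= sum over removing one remaining piece with nothing left below it):
  1 left: {3}→1  {5}→1  {8}→1
  2 left: {2,5}→1  {3,5}→2  {3,8}→2  {5,8}→2  {7,8}→1
  3 left: {2,3,5}→3  {2,5,8}→3  {3,5,8}→6  {3,7,8}→3  {5,7,8}→3  {6,7,8}→1
  4 left: {2,3,5,8}→12  {2,5,7,8}→6  {3,5,7,8}→12  {3,6,7,8}→4  {4,6,7,8}→1  {5,6,7,8}→4
  5 left: {1,4,6,7,8}→1  {2,3,5,7,8}→30  {2,5,6,7,8}→10  {3,4,6,7,8}→5  {3,5,6,7,8}→20  {4,5,6,7,8}→5
  6 left: {0,1,4,6,7,8}→1  {1,3,4,6,7,8}→6  {1,4,5,6,7,8}→6  {2,3,5,6,7,8}→60  {2,4,5,6,7,8}→15  {3,4,5,6,7,8}→30
  7 left: {0,1,3,4,6,7,8}→7  {0,1,4,5,6,7,8}→7  {1,2,4,5,6,7,8}→21  {1,3,4,5,6,7,8}→42  {2,3,4,5,6,7,8}→105
  placing 0:t first → 168 extensions
  placing 2:u first → 56 extensions
  placing 3:p first → 28 extensions
total linear extensions = 252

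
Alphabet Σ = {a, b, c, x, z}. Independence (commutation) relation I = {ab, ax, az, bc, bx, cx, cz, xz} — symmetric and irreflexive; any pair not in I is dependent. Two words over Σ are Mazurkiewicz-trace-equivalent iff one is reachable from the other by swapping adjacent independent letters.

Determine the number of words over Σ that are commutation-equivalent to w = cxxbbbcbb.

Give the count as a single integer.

0(c) covers ∅
1(x) covers ∅
2(x) covers 1:x
3(b) covers ∅
4(b) covers 3:b
5(b) covers 4:b
6(c) covers 0:c
7(b) covers 5:b
8(b) covers 7:b
floor of heap: 0:c, 1:x, 3:b
completions by unplaced set U, small U first (add the entries for U minus each lowest piece of U):
  |U|=1: {2}:1  {6}:1  {8}:1
  |U|=2: {0,6}:1  {1,2}:1  {2,6}:2  {2,8}:2  {6,8}:2  {7,8}:1
  |U|=3: {0,2,6}:3  {0,6,8}:3  {1,2,6}:3  {1,2,8}:3  {2,6,8}:6  {2,7,8}:3  {5,7,8}:1  {6,7,8}:3
  |U|=4: {0,1,2,6}:6  {0,2,6,8}:12  {0,6,7,8}:6  {1,2,6,8}:12  {1,2,7,8}:6  {2,5,7,8}:4  {2,6,7,8}:12  {4,5,7,8}:1  {5,6,7,8}:4
  |U|=5: {0,1,2,6,8}:30  {0,2,6,7,8}:30  {0,5,6,7,8}:10  {1,2,5,7,8}:10  {1,2,6,7,8}:30  {2,4,5,7,8}:5  {2,5,6,7,8}:20  {3,4,5,7,8}:1  {4,5,6,7,8}:5
  |U|=6: {0,1,2,6,7,8}:90  {0,2,5,6,7,8}:60  {0,4,5,6,7,8}:15  {1,2,4,5,7,8}:15  {1,2,5,6,7,8}:60  {2,3,4,5,7,8}:6  {2,4,5,6,7,8}:30  {3,4,5,6,7,8}:6
  |U|=7: {0,1,2,5,6,7,8}:210  {0,2,4,5,6,7,8}:105  {0,3,4,5,6,7,8}:21  {1,2,3,4,5,7,8}:21  {1,2,4,5,6,7,8}:105  {2,3,4,5,6,7,8}:42
  start at 0(c): 168
  start at 1(x): 168
  start at 3(b): 420
sum over floor = 756

756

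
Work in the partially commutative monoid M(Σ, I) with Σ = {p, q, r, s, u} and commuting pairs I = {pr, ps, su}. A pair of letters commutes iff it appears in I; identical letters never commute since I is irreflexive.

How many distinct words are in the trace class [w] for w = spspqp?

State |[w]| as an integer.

6

drop 0:s onto floor
drop 1:p onto floor
drop 2:s onto {0:s}
drop 3:p onto {1:p}
drop 4:q onto {2:s, 3:p}
drop 5:p onto {4:q}
ground layer = {0:s, 1:p}
drop-orders for the pieces not yet dropped (sum over which currently-grounded one goes next):
  1 to go: {5} 1
  2 to go: {4,5} 1
  3 to go: {2,4,5} 1  {3,4,5} 1
  4 to go: {0,2,4,5} 1  {1,3,4,5} 1  {2,3,4,5} 2
  if 0:s drops first: 3 orders
  if 1:p drops first: 3 orders
heap linearizations: 6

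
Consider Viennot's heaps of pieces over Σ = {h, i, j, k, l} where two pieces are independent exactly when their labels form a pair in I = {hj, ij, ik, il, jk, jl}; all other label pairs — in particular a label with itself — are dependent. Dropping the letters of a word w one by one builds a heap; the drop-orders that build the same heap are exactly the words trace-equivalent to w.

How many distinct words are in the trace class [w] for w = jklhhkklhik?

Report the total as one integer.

piece 0:j — minimal
piece 1:k — minimal
piece 2:l rests on {1:k}
piece 3:h rests on {2:l}
piece 4:h rests on {3:h}
piece 5:k rests on {4:h}
piece 6:k rests on {5:k}
piece 7:l rests on {6:k}
piece 8:h rests on {7:l}
piece 9:i rests on {8:h}
piece 10:k rests on {8:h}
minimal pieces: {0:j, 1:k}
ways to finish when only these pieces remain (= sum over removing one remaining piece with nothing left below it):
  1 left: {0}→1  {9}→1  {10}→1
  2 left: {0,9}→2  {0,10}→2  {9,10}→2
  3 left: {0,9,10}→6  {8,9,10}→2
  4 left: {0,8,9,10}→8  {7,8,9,10}→2
  5 left: {0,7,8,9,10}→10  {6,7,8,9,10}→2
  6 left: {0,6,7,8,9,10}→12  {5,6,7,8,9,10}→2
  7 left: {0,5,6,7,8,9,10}→14  {4,5,6,7,8,9,10}→2
  8 left: {0,4,5,6,7,8,9,10}→16  {3,4,5,6,7,8,9,10}→2
  9 left: {0,3,4,5,6,7,8,9,10}→18  {2,3,4,5,6,7,8,9,10}→2
  placing 0:j first → 2 extensions
  placing 1:k first → 20 extensions
total linear extensions = 22

22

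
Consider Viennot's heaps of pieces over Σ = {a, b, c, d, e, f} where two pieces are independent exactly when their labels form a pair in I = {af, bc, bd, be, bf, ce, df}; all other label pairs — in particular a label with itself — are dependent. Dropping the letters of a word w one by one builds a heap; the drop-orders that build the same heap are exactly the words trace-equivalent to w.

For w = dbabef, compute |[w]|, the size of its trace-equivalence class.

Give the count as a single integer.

piece 0:d — minimal
piece 1:b — minimal
piece 2:a rests on {0:d, 1:b}
piece 3:b rests on {2:a}
piece 4:e rests on {2:a}
piece 5:f rests on {4:e}
minimal pieces: {0:d, 1:b}
ways to finish when only these pieces remain (= sum over removing one remaining piece with nothing left below it):
  1 left: {3}→1  {5}→1
  2 left: {3,5}→2  {4,5}→1
  3 left: {3,4,5}→3
  4 left: {2,3,4,5}→3
  placing 0:d first → 3 extensions
  placing 1:b first → 3 extensions
total linear extensions = 6

6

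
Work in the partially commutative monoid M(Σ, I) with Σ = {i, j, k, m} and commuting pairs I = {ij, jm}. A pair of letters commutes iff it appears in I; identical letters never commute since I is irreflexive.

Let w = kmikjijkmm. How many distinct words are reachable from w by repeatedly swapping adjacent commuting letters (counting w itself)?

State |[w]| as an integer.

0(k) covers ∅
1(m) covers 0:k
2(i) covers 1:m
3(k) covers 2:i
4(j) covers 3:k
5(i) covers 3:k
6(j) covers 4:j
7(k) covers 5:i, 6:j
8(m) covers 7:k
9(m) covers 8:m
floor of heap: 0:k
completions by unplaced set U, small U first (add the entries for U minus each lowest piece of U):
  |U|=1: {9}:1
  |U|=2: {8,9}:1
  |U|=3: {7,8,9}:1
  |U|=4: {5,7,8,9}:1  {6,7,8,9}:1
  |U|=5: {4,6,7,8,9}:1  {5,6,7,8,9}:2
  |U|=6: {4,5,6,7,8,9}:3
  |U|=7: {3,4,5,6,7,8,9}:3
  |U|=8: {2,3,4,5,6,7,8,9}:3
  start at 0(k): 3

3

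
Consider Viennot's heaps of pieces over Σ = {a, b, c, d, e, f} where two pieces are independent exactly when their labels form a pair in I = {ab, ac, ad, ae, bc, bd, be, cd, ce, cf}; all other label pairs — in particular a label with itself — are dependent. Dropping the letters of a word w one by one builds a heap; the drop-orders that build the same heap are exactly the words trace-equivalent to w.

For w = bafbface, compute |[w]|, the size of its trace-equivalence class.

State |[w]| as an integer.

#0=b has no predecessor
#1=a has no predecessor
#2=f depends on [0:b, 1:a]
#3=b depends on [2:f]
#4=f depends on [3:b]
#5=a depends on [4:f]
#6=c has no predecessor
#7=e depends on [4:f]
sources: [0:b, 1:a, 6:c]
N(rest) = Σ N(rest − s) over sources s of rest; N(one piece) = 1:
  size 1 → [5]=1  [6]=1  [7]=1
  size 2 → [5,6]=2  [5,7]=2  [6,7]=2
  size 3 → [4,5,7]=2  [5,6,7]=6
  size 4 → [3,4,5,7]=2  [4,5,6,7]=8
  size 5 → [2,3,4,5,7]=2  [3,4,5,6,7]=10
  size 6 → [0,2,3,4,5,7]=2  [1,2,3,4,5,7]=2  [2,3,4,5,6,7]=12
  first=0(b) contributes 14
  first=1(a) contributes 14
  first=6(c) contributes 4
|[w]| = 32

32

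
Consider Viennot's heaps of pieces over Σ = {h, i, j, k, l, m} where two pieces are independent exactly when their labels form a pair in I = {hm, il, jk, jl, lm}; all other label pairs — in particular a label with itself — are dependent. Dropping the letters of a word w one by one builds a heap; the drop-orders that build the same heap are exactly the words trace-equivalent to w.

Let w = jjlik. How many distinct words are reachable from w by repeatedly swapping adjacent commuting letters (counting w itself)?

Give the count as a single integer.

4

drop 0:j onto floor
drop 1:j onto {0:j}
drop 2:l onto floor
drop 3:i onto {1:j}
drop 4:k onto {2:l, 3:i}
ground layer = {0:j, 2:l}
drop-orders for the pieces not yet dropped (sum over which currently-grounded one goes next):
  1 to go: {4} 1
  2 to go: {2,4} 1  {3,4} 1
  3 to go: {1,3,4} 1  {2,3,4} 2
  if 0:j drops first: 3 orders
  if 2:l drops first: 1 orders
heap linearizations: 4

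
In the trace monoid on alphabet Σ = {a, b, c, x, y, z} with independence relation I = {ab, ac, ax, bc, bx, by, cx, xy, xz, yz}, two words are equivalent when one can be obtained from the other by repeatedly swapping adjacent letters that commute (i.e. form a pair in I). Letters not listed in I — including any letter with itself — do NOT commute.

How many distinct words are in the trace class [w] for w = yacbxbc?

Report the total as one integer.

315

0(y) covers ∅
1(a) covers 0:y
2(c) covers 0:y
3(b) covers ∅
4(x) covers ∅
5(b) covers 3:b
6(c) covers 2:c
floor of heap: 0:y, 3:b, 4:x
completions by unplaced set U, small U first (add the entries for U minus each lowest piece of U):
  |U|=1: {1}:1  {4}:1  {5}:1  {6}:1
  |U|=2: {1,4}:2  {1,5}:2  {1,6}:2  {2,6}:1  {3,5}:1  {4,5}:2  {4,6}:2  {5,6}:2
  |U|=3: {1,2,6}:3  {1,3,5}:3  {1,4,5}:6  {1,4,6}:6  {1,5,6}:6  {2,4,6}:3  {2,5,6}:3  {3,4,5}:3  {3,5,6}:3  {4,5,6}:6
  |U|=4: {0,1,2,6}:3  {1,2,4,6}:12  {1,2,5,6}:12  {1,3,4,5}:12  {1,3,5,6}:12  {1,4,5,6}:24  {2,3,5,6}:6  {2,4,5,6}:12  {3,4,5,6}:12
  |U|=5: {0,1,2,4,6}:15  {0,1,2,5,6}:15  {1,2,3,5,6}:30  {1,2,4,5,6}:60  {1,3,4,5,6}:60  {2,3,4,5,6}:30
  start at 0(y): 180
  start at 3(b): 90
  start at 4(x): 45
sum over floor = 315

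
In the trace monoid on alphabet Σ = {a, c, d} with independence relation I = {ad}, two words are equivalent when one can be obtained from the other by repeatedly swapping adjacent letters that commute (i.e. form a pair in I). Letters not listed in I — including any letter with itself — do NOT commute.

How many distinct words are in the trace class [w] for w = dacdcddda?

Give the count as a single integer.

drop 0:d onto floor
drop 1:a onto floor
drop 2:c onto {0:d, 1:a}
drop 3:d onto {2:c}
drop 4:c onto {3:d}
drop 5:d onto {4:c}
drop 6:d onto {5:d}
drop 7:d onto {6:d}
drop 8:a onto {4:c}
ground layer = {0:d, 1:a}
drop-orders for the pieces not yet dropped (sum over which currently-grounded one goes next):
  1 to go: {7} 1  {8} 1
  2 to go: {6,7} 1  {7,8} 2
  3 to go: {5,6,7} 1  {6,7,8} 3
  4 to go: {5,6,7,8} 4
  5 to go: {4,5,6,7,8} 4
  6 to go: {3,4,5,6,7,8} 4
  7 to go: {2,3,4,5,6,7,8} 4
  if 0:d drops first: 4 orders
  if 1:a drops first: 4 orders
heap linearizations: 8

8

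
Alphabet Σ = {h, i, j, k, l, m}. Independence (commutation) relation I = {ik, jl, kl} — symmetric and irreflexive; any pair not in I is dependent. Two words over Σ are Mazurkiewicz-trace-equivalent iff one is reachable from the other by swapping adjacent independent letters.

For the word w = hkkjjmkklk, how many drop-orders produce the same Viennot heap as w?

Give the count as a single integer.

4

0(h) covers ∅
1(k) covers 0:h
2(k) covers 1:k
3(j) covers 2:k
4(j) covers 3:j
5(m) covers 4:j
6(k) covers 5:m
7(k) covers 6:k
8(l) covers 5:m
9(k) covers 7:k
floor of heap: 0:h
completions by unplaced set U, small U first (add the entries for U minus each lowest piece of U):
  |U|=1: {8}:1  {9}:1
  |U|=2: {7,9}:1  {8,9}:2
  |U|=3: {6,7,9}:1  {7,8,9}:3
  |U|=4: {6,7,8,9}:4
  |U|=5: {5,6,7,8,9}:4
  |U|=6: {4,5,6,7,8,9}:4
  |U|=7: {3,4,5,6,7,8,9}:4
  |U|=8: {2,3,4,5,6,7,8,9}:4
  start at 0(h): 4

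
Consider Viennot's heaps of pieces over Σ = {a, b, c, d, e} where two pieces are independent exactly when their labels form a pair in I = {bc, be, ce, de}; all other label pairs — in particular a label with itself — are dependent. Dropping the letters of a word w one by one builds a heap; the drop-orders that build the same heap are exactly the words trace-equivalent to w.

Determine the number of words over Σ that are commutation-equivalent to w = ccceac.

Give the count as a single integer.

0(c) covers ∅
1(c) covers 0:c
2(c) covers 1:c
3(e) covers ∅
4(a) covers 2:c, 3:e
5(c) covers 4:a
floor of heap: 0:c, 3:e
completions by unplaced set U, small U first (add the entries for U minus each lowest piece of U):
  |U|=1: {5}:1
  |U|=2: {4,5}:1
  |U|=3: {2,4,5}:1  {3,4,5}:1
  |U|=4: {1,2,4,5}:1  {2,3,4,5}:2
  start at 0(c): 3
  start at 3(e): 1
sum over floor = 4

4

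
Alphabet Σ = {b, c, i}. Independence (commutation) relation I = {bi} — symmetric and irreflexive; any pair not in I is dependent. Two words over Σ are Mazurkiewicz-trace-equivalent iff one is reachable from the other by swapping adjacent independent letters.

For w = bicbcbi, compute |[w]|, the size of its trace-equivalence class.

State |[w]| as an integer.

4

drop 0:b onto floor
drop 1:i onto floor
drop 2:c onto {0:b, 1:i}
drop 3:b onto {2:c}
drop 4:c onto {3:b}
drop 5:b onto {4:c}
drop 6:i onto {4:c}
ground layer = {0:b, 1:i}
drop-orders for the pieces not yet dropped (sum over which currently-grounded one goes next):
  1 to go: {5} 1  {6} 1
  2 to go: {5,6} 2
  3 to go: {4,5,6} 2
  4 to go: {3,4,5,6} 2
  5 to go: {2,3,4,5,6} 2
  if 0:b drops first: 2 orders
  if 1:i drops first: 2 orders
heap linearizations: 4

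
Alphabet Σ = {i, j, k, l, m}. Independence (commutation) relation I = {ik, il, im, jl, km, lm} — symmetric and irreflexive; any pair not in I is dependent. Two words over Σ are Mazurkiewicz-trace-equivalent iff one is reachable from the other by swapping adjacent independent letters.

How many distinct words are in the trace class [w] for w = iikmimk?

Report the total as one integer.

drop 0:i onto floor
drop 1:i onto {0:i}
drop 2:k onto floor
drop 3:m onto floor
drop 4:i onto {1:i}
drop 5:m onto {3:m}
drop 6:k onto {2:k}
ground layer = {0:i, 2:k, 3:m}
drop-orders for the pieces not yet dropped (sum over which currently-grounded one goes next):
  1 to go: {4} 1  {5} 1  {6} 1
  2 to go: {1,4} 1  {2,6} 1  {3,5} 1  {4,5} 2  {4,6} 2  {5,6} 2
  3 to go: {0,1,4} 1  {1,4,5} 3  {1,4,6} 3  {2,4,6} 3  {2,5,6} 3  {3,4,5} 3  {3,5,6} 3  {4,5,6} 6
  4 to go: {0,1,4,5} 4  {0,1,4,6} 4  {1,2,4,6} 6  {1,3,4,5} 6  {1,4,5,6} 12  {2,3,5,6} 6  {2,4,5,6} 12  {3,4,5,6} 12
  5 to go: {0,1,2,4,6} 10  {0,1,3,4,5} 10  {0,1,4,5,6} 20  {1,2,4,5,6} 30  {1,3,4,5,6} 30  {2,3,4,5,6} 30
  if 0:i drops first: 90 orders
  if 2:k drops first: 60 orders
  if 3:m drops first: 60 orders
heap linearizations: 210

210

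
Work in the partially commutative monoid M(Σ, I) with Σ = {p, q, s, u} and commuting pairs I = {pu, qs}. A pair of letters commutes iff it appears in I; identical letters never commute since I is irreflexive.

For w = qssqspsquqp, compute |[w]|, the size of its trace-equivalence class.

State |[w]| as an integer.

20

#0=q has no predecessor
#1=s has no predecessor
#2=s depends on [1:s]
#3=q depends on [0:q]
#4=s depends on [2:s]
#5=p depends on [3:q, 4:s]
#6=s depends on [5:p]
#7=q depends on [5:p]
#8=u depends on [6:s, 7:q]
#9=q depends on [8:u]
#10=p depends on [9:q]
sources: [0:q, 1:s]
N(rest) = Σ N(rest − s) over sources s of rest; N(one piece) = 1:
  size 1 → [10]=1
  size 2 → [9,10]=1
  size 3 → [8,9,10]=1
  size 4 → [6,8,9,10]=1  [7,8,9,10]=1
  size 5 → [6,7,8,9,10]=2
  size 6 → [5,6,7,8,9,10]=2
  size 7 → [3,5,6,7,8,9,10]=2  [4,5,6,7,8,9,10]=2
  size 8 → [0,3,5,6,7,8,9,10]=2  [2,4,5,6,7,8,9,10]=2  [3,4,5,6,7,8,9,10]=4
  size 9 → [0,3,4,5,6,7,8,9,10]=6  [1,2,4,5,6,7,8,9,10]=2  [2,3,4,5,6,7,8,9,10]=6
  first=0(q) contributes 8
  first=1(s) contributes 12
|[w]| = 20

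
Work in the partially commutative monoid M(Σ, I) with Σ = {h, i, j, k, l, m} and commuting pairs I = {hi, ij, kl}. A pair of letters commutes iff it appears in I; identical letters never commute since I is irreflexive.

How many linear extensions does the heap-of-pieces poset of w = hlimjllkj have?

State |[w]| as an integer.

3

#0=h has no predecessor
#1=l depends on [0:h]
#2=i depends on [1:l]
#3=m depends on [2:i]
#4=j depends on [3:m]
#5=l depends on [4:j]
#6=l depends on [5:l]
#7=k depends on [4:j]
#8=j depends on [6:l, 7:k]
sources: [0:h]
N(rest) = Σ N(rest − s) over sources s of rest; N(one piece) = 1:
  size 1 → [8]=1
  size 2 → [6,8]=1  [7,8]=1
  size 3 → [5,6,8]=1  [6,7,8]=2
  size 4 → [5,6,7,8]=3
  size 5 → [4,5,6,7,8]=3
  size 6 → [3,4,5,6,7,8]=3
  size 7 → [2,3,4,5,6,7,8]=3
  first=0(h) contributes 3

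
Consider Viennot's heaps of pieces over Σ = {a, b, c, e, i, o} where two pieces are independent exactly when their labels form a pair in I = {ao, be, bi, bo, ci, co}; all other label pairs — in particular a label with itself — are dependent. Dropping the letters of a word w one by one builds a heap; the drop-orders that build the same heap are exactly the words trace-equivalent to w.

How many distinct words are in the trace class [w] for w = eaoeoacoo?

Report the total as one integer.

20

drop 0:e onto floor
drop 1:a onto {0:e}
drop 2:o onto {0:e}
drop 3:e onto {1:a, 2:o}
drop 4:o onto {3:e}
drop 5:a onto {3:e}
drop 6:c onto {5:a}
drop 7:o onto {4:o}
drop 8:o onto {7:o}
ground layer = {0:e}
drop-orders for the pieces not yet dropped (sum over which currently-grounded one goes next):
  1 to go: {6} 1  {8} 1
  2 to go: {5,6} 1  {6,8} 2  {7,8} 1
  3 to go: {4,7,8} 1  {5,6,8} 3  {6,7,8} 3
  4 to go: {4,6,7,8} 4  {5,6,7,8} 6
  5 to go: {4,5,6,7,8} 10
  6 to go: {3,4,5,6,7,8} 10
  7 to go: {1,3,4,5,6,7,8} 10  {2,3,4,5,6,7,8} 10
  if 0:e drops first: 20 orders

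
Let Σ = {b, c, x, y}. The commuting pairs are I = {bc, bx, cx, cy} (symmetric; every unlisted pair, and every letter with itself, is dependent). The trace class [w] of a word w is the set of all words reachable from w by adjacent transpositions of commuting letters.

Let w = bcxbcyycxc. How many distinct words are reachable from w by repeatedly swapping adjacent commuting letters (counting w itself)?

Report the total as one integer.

piece 0:b — minimal
piece 1:c — minimal
piece 2:x — minimal
piece 3:b rests on {0:b}
piece 4:c rests on {1:c}
piece 5:y rests on {2:x, 3:b}
piece 6:y rests on {5:y}
piece 7:c rests on {4:c}
piece 8:x rests on {6:y}
piece 9:c rests on {7:c}
minimal pieces: {0:b, 1:c, 2:x}
ways to finish when only these pieces remain (= sum over removing one remaining piece with nothing left below it):
  1 left: {8}→1  {9}→1
  2 left: {6,8}→1  {7,9}→1  {8,9}→2
  3 left: {4,7,9}→1  {5,6,8}→1  {6,8,9}→3  {7,8,9}→3
  4 left: {1,4,7,9}→1  {2,5,6,8}→1  {3,5,6,8}→1  {4,7,8,9}→4  {5,6,8,9}→4  {6,7,8,9}→6
  5 left: {0,3,5,6,8}→1  {1,4,7,8,9}→5  {2,3,5,6,8}→2  {2,5,6,8,9}→5  {3,5,6,8,9}→5  {4,6,7,8,9}→10  {5,6,7,8,9}→10
  6 left: {0,2,3,5,6,8}→3  {0,3,5,6,8,9}→6  {1,4,6,7,8,9}→15  {2,3,5,6,8,9}→12  {2,5,6,7,8,9}→15  {3,5,6,7,8,9}→15  {4,5,6,7,8,9}→20
  7 left: {0,2,3,5,6,8,9}→21  {0,3,5,6,7,8,9}→21  {1,4,5,6,7,8,9}→35  {2,3,5,6,7,8,9}→42  {2,4,5,6,7,8,9}→35  {3,4,5,6,7,8,9}→35
  8 left: {0,2,3,5,6,7,8,9}→84  {0,3,4,5,6,7,8,9}→56  {1,2,4,5,6,7,8,9}→70  {1,3,4,5,6,7,8,9}→70  {2,3,4,5,6,7,8,9}→112
  placing 0:b first → 252 extensions
  placing 1:c first → 252 extensions
  placing 2:x first → 126 extensions
total linear extensions = 630

630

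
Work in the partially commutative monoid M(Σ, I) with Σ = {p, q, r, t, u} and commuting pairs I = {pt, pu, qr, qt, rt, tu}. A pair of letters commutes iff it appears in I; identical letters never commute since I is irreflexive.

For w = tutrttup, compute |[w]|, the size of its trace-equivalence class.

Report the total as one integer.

drop 0:t onto floor
drop 1:u onto floor
drop 2:t onto {0:t}
drop 3:r onto {1:u}
drop 4:t onto {2:t}
drop 5:t onto {4:t}
drop 6:u onto {3:r}
drop 7:p onto {3:r}
ground layer = {0:t, 1:u}
drop-orders for the pieces not yet dropped (sum over which currently-grounded one goes next):
  1 to go: {5} 1  {6} 1  {7} 1
  2 to go: {4,5} 1  {5,6} 2  {5,7} 2  {6,7} 2
  3 to go: {2,4,5} 1  {3,6,7} 2  {4,5,6} 3  {4,5,7} 3  {5,6,7} 6
  4 to go: {0,2,4,5} 1  {1,3,6,7} 2  {2,4,5,6} 4  {2,4,5,7} 4  {3,5,6,7} 8  {4,5,6,7} 12
  5 to go: {0,2,4,5,6} 5  {0,2,4,5,7} 5  {1,3,5,6,7} 10  {2,4,5,6,7} 20  {3,4,5,6,7} 20
  6 to go: {0,2,4,5,6,7} 30  {1,3,4,5,6,7} 30  {2,3,4,5,6,7} 40
  if 0:t drops first: 70 orders
  if 1:u drops first: 70 orders
heap linearizations: 140

140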